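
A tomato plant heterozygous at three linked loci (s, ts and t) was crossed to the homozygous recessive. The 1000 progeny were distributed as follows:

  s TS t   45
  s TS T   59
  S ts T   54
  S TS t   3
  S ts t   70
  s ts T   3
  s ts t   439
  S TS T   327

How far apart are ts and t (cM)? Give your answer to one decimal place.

The two most frequent reciprocal classes, S TS T and s ts t, are the parental types, so the F1 was S TS T / s ts t.
The two rarest classes, S TS t and s ts T, are the double crossovers. Comparing them with the parentals, only the t allele has switched, so t is the middle locus and the order is ts – t – s.
Crossovers in the ts–t interval produce the single-crossover classes S ts T and s TS t (54 + 45 = 99) plus the double crossovers (6).
RF(ts–t) = (99 + 6) / 1000 = 105/1000 = 0.1050 → 10.5 cM.

10.5 cM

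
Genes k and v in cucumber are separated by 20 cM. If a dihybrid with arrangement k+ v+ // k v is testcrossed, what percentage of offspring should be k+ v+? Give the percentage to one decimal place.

40.0%

A map distance of 20 cM corresponds to a recombination frequency of 0.200.
The F1 is k+ v+ / k v, so k+ v+ is a parental gamete class with expected frequency (1 − r)/2 = 0.800/2 = 0.4000.
That is 0.4000 = 40.0% of the progeny.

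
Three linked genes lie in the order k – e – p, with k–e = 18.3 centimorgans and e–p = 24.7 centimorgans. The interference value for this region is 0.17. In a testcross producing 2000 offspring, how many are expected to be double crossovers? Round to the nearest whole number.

Map distances give recombination frequencies of 0.183 and 0.247 for the two intervals.
With interference 0.17 (so coincidence = 0.83), expected double-crossover frequency = 0.183 × 0.247 × 0.83 = 0.03752.
Expected number = 0.03752 × 2000 = 75.03 ≈ 75.

75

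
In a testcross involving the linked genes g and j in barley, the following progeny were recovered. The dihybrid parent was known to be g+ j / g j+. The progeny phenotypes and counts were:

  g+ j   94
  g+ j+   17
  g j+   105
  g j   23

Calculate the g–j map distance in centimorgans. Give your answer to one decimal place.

The recombinant classes are g+ j+ and g j: 17 + 23 = 40.
Recombination frequency = 40/239 = 0.1674 ≈ 16.7%, i.e. 16.7 centimorgans.

16.7 centimorgans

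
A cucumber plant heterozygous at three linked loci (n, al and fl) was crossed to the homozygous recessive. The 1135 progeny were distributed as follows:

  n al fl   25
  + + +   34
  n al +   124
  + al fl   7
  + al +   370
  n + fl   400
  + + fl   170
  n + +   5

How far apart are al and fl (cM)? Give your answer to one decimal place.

The two most frequent reciprocal classes, + al + and n + fl, are the parental types, so the F1 was + al + / n + fl.
The two rarest classes, + al fl and n + +, are the double crossovers. Comparing them with the parentals, only the fl allele has switched, so fl is the middle locus and the order is n – fl – al.
Crossovers in the fl–al interval produce the single-crossover classes + + + and n al fl (34 + 25 = 59) plus the double crossovers (12).
RF(fl–al) = (59 + 12) / 1135 = 71/1135 = 0.0626 → 6.3 cM.

6.3 cM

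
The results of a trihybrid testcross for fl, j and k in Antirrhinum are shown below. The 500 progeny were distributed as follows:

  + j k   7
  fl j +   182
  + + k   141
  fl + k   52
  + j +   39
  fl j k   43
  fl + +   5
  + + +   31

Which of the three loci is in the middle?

The two most frequent reciprocal classes, + + k and fl j +, are the parental types, so the F1 was + + k / fl j +.
The two rarest classes, + j k and fl + +, are the double crossovers. Comparing them with the parentals, only the j allele has switched, so j is the middle locus and the order is k – j – fl.

j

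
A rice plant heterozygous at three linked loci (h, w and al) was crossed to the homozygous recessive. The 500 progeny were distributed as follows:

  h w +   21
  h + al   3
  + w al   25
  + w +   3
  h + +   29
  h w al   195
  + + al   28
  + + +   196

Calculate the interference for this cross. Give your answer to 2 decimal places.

The two most frequent reciprocal classes, h w al and + + +, are the parental types, so the F1 was h w al / + + +.
The two rarest classes, h + al and + w +, are the double crossovers. Comparing them with the parentals, only the w allele has switched, so w is the middle locus and the order is h – w – al.
h–w: (54 + 6)/500 = 0.1200; w–al: (49 + 6)/500 = 0.1100.
Expected DCO frequency = 0.1200 × 0.1100 ≈ 0.01320; observed = 6/500 ≈ 0.01200.
Coefficient of coincidence = 0.01200/0.01320 ≈ 0.91; interference = 1 − 0.91 = 0.09.

0.09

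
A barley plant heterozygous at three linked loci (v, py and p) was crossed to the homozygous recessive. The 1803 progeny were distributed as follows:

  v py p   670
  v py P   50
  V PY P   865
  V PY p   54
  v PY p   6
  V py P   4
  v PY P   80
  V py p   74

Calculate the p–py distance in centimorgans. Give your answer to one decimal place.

The two most frequent reciprocal classes, V PY P and v py p, are the parental types, so the F1 was V PY P / v py p.
The two rarest classes, V py P and v PY p, are the double crossovers. Comparing them with the parentals, only the py allele has switched, so py is the middle locus and the order is p – py – v.
Crossovers in the p–py interval produce the single-crossover classes V PY p and v py P (54 + 50 = 104) plus the double crossovers (10).
RF(p–py) = (104 + 10) / 1803 = 114/1803 = 0.0632 → 6.3 centimorgans.

6.3 centimorgans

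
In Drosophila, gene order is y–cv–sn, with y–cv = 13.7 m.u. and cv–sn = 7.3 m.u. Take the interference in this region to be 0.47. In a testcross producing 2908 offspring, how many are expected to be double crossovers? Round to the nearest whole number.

Map distances give recombination frequencies of 0.137 and 0.073 for the two intervals.
With interference 0.47 (so coincidence = 0.53), expected double-crossover frequency = 0.137 × 0.073 × 0.53 = 0.00530.
Expected number = 0.00530 × 2908 = 15.41 ≈ 15.

15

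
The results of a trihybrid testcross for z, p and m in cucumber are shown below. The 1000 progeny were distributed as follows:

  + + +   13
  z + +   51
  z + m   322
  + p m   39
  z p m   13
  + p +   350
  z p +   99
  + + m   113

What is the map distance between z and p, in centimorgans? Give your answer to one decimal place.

The two most frequent reciprocal classes, z + m and + p +, are the parental types, so the F1 was z + m / + p +.
The two rarest classes, z p m and + + +, are the double crossovers. Comparing them with the parentals, only the p allele has switched, so p is the middle locus and the order is m – p – z.
Crossovers in the p–z interval produce the single-crossover classes + + m and z p + (113 + 99 = 212) plus the double crossovers (26).
RF(p–z) = (212 + 26) / 1000 = 238/1000 = 0.2380 → 23.8 centimorgans.

23.8 centimorgans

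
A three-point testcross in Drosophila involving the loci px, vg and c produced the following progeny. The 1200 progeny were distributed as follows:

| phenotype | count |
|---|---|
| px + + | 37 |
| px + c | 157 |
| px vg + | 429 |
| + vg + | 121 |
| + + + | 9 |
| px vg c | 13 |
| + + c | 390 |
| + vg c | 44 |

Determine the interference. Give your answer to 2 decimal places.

The two most frequent reciprocal classes, + + c and px vg +, are the parental types, so the F1 was + + c / px vg +.
The two rarest classes, + + + and px vg c, are the double crossovers. Comparing them with the parentals, only the c allele has switched, so c is the middle locus and the order is vg – c – px.
vg–c: (81 + 22)/1200 = 0.0858; c–px: (278 + 22)/1200 = 0.2500.
Expected DCO frequency = 0.0858 × 0.2500 ≈ 0.02145; observed = 22/1200 ≈ 0.01833.
Coefficient of coincidence = 0.01833/0.02145 ≈ 0.85; interference = 1 − 0.85 = 0.15.

0.15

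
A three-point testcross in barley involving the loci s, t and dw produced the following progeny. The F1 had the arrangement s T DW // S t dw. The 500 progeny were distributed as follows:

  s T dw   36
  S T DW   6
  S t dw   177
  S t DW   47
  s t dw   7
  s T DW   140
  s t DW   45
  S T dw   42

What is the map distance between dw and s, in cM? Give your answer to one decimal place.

19.2 cM

The two rarest classes, S T DW and s t dw, are the double crossovers. Comparing them with the parentals, only the s allele has switched, so s is the middle locus and the order is t – s – dw.
Crossovers in the s–dw interval produce the single-crossover classes s T dw and S t DW (36 + 47 = 83) plus the double crossovers (13).
RF(s–dw) = (83 + 13) / 500 = 96/500 = 0.1920 → 19.2 cM.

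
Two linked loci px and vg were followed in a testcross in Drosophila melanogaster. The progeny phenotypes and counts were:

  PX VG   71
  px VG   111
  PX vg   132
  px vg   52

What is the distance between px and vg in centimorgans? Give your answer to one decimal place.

The two most frequent classes, PX vg (132) and px VG (111), are the parental types, so the F1 was PX vg / px VG.
The recombinant classes are PX VG and px vg: 71 + 52 = 123.
Recombination frequency = 123/366 = 0.3361 ≈ 33.6%, i.e. 33.6 centimorgans.

33.6 centimorgans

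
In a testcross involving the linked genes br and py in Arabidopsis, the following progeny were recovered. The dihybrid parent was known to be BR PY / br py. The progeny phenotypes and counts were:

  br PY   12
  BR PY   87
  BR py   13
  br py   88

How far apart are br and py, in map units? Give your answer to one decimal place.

The recombinant classes are BR py and br PY: 13 + 12 = 25.
Recombination frequency = 25/200 = 0.1250 ≈ 12.5%, i.e. 12.5 map units.

12.5 map units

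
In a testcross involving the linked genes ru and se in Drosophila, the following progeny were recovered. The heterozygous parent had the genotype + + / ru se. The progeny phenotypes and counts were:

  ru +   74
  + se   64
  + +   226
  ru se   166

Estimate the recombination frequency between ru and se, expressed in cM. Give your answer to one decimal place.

The recombinant classes are + se and ru +: 64 + 74 = 138.
Recombination frequency = 138/530 = 0.2604 ≈ 26.0%, i.e. 26.0 cM.

26.0 cM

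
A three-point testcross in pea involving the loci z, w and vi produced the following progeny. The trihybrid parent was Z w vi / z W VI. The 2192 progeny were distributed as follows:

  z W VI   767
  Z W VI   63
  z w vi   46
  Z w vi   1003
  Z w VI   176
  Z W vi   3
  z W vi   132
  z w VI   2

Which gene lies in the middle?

w

The two rarest classes, Z W vi and z w VI, are the double crossovers. Comparing them with the parentals, only the w allele has switched, so w is the middle locus and the order is z – w – vi.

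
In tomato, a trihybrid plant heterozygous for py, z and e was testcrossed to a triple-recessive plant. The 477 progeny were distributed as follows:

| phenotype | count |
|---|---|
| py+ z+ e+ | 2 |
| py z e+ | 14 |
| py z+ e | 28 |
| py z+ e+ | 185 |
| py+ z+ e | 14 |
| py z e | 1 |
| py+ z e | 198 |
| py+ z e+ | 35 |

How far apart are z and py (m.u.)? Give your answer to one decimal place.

6.5 m.u.

The two most frequent reciprocal classes, py z+ e+ and py+ z e, are the parental types, so the F1 was py z+ e+ / py+ z e.
The two rarest classes, py+ z+ e+ and py z e, are the double crossovers. Comparing them with the parentals, only the py allele has switched, so py is the middle locus and the order is z – py – e.
Crossovers in the z–py interval produce the single-crossover classes py z e+ and py+ z+ e (14 + 14 = 28) plus the double crossovers (3).
RF(z–py) = (28 + 3) / 477 = 31/477 = 0.0650 → 6.5 m.u.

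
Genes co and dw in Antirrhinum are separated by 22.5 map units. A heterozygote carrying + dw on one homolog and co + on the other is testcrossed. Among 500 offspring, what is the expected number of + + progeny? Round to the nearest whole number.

56

A map distance of 22.5 map units corresponds to a recombination frequency of 0.225.
The F1 is + dw / co +, so + + is a recombinant gamete class with expected frequency r/2 = 0.225/2 = 0.1125.
Expected number = 0.1125 × 500 = 56.25 ≈ 56.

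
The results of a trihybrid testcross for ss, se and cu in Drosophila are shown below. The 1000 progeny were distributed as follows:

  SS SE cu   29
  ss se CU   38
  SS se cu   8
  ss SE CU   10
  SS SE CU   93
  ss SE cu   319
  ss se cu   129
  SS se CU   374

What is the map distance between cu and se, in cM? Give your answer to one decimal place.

The two most frequent reciprocal classes, ss SE cu and SS se CU, are the parental types, so the F1 was ss SE cu / SS se CU.
The two rarest classes, ss SE CU and SS se cu, are the double crossovers. Comparing them with the parentals, only the cu allele has switched, so cu is the middle locus and the order is ss – cu – se.
Crossovers in the cu–se interval produce the single-crossover classes ss se cu and SS SE CU (129 + 93 = 222) plus the double crossovers (18).
RF(cu–se) = (222 + 18) / 1000 = 240/1000 = 0.2400 → 24.0 cM.

24.0 cM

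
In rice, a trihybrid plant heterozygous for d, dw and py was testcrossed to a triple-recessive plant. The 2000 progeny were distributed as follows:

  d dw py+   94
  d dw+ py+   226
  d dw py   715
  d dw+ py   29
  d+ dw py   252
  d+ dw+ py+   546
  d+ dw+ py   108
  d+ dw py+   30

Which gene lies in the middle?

dw

The two most frequent reciprocal classes, d dw py and d+ dw+ py+, are the parental types, so the F1 was d dw py / d+ dw+ py+.
The two rarest classes, d dw+ py and d+ dw py+, are the double crossovers. Comparing them with the parentals, only the dw allele has switched, so dw is the middle locus and the order is py – dw – d.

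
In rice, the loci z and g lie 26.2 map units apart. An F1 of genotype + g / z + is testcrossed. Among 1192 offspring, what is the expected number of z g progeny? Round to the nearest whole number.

156

A map distance of 26.2 map units corresponds to a recombination frequency of 0.262.
The F1 is + g / z +, so z g is a recombinant gamete class with expected frequency r/2 = 0.262/2 = 0.1310.
Expected number = 0.1310 × 1192 = 156.15 ≈ 156.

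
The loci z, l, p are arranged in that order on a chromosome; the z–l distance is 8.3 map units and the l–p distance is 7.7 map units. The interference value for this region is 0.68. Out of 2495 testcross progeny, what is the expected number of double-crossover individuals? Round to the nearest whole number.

Map distances give recombination frequencies of 0.083 and 0.077 for the two intervals.
With interference 0.68 (so coincidence = 0.32), expected double-crossover frequency = 0.083 × 0.077 × 0.32 = 0.00205.
Expected number = 0.00205 × 2495 = 5.10 ≈ 5.

5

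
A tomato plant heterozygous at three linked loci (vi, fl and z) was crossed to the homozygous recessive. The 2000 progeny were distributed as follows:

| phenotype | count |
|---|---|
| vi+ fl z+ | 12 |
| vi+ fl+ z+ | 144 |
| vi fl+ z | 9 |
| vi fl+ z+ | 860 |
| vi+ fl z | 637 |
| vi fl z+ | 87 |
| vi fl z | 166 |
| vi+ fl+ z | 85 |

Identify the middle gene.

z

The two most frequent reciprocal classes, vi+ fl z and vi fl+ z+, are the parental types, so the F1 was vi+ fl z / vi fl+ z+.
The two rarest classes, vi+ fl z+ and vi fl+ z, are the double crossovers. Comparing them with the parentals, only the z allele has switched, so z is the middle locus and the order is vi – z – fl.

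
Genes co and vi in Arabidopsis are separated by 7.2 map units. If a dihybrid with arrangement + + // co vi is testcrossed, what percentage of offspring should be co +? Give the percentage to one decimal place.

A map distance of 7.2 map units corresponds to a recombination frequency of 0.072.
The F1 is + + / co vi, so co + is a recombinant gamete class with expected frequency r/2 = 0.072/2 = 0.0360.
That is 0.0360 = 3.6% of the progeny.

3.6%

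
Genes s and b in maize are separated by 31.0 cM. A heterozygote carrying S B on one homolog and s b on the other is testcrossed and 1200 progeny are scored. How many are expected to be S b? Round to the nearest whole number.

186

A map distance of 31.0 cM corresponds to a recombination frequency of 0.310.
The F1 is S B / s b, so S b is a recombinant gamete class with expected frequency r/2 = 0.310/2 = 0.1550.
Expected number = 0.1550 × 1200 = 186.00 ≈ 186.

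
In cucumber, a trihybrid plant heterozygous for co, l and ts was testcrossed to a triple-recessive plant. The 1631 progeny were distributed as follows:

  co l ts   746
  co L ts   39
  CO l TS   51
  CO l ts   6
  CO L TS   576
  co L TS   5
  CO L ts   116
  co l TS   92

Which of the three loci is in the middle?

The two most frequent reciprocal classes, CO L TS and co l ts, are the parental types, so the F1 was CO L TS / co l ts.
The two rarest classes, co L TS and CO l ts, are the double crossovers. Comparing them with the parentals, only the co allele has switched, so co is the middle locus and the order is l – co – ts.

co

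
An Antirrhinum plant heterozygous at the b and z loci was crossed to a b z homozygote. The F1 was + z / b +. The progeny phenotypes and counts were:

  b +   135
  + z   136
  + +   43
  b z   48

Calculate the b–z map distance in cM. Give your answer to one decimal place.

The recombinant classes are + + and b z: 43 + 48 = 91.
Recombination frequency = 91/362 = 0.2514 ≈ 25.1%, i.e. 25.1 cM.

25.1 cM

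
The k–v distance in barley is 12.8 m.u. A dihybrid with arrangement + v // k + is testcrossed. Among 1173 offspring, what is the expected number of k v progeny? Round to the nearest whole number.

75

A map distance of 12.8 m.u. corresponds to a recombination frequency of 0.128.
The F1 is + v / k +, so k v is a recombinant gamete class with expected frequency r/2 = 0.128/2 = 0.0640.
Expected number = 0.0640 × 1173 = 75.07 ≈ 75.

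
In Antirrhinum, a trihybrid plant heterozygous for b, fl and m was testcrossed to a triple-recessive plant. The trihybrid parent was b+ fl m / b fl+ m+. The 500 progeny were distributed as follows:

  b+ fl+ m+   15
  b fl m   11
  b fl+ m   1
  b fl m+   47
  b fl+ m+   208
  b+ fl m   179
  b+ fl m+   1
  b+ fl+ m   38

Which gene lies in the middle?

m

The two rarest classes, b+ fl m+ and b fl+ m, are the double crossovers. Comparing them with the parentals, only the m allele has switched, so m is the middle locus and the order is b – m – fl.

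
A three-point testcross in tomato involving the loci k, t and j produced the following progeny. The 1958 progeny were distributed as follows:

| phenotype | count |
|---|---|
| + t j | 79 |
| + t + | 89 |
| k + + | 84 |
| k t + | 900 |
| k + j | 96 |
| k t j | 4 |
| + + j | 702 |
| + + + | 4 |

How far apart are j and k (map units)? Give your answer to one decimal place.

9.9 map units

The two most frequent reciprocal classes, k t + and + + j, are the parental types, so the F1 was k t + / + + j.
The two rarest classes, k t j and + + +, are the double crossovers. Comparing them with the parentals, only the j allele has switched, so j is the middle locus and the order is k – j – t.
Crossovers in the k–j interval produce the single-crossover classes + t + and k + j (89 + 96 = 185) plus the double crossovers (8).
RF(k–j) = (185 + 8) / 1958 = 193/1958 = 0.0986 → 9.9 map units.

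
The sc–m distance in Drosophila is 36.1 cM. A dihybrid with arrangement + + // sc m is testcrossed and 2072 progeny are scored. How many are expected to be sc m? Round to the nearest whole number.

A map distance of 36.1 cM corresponds to a recombination frequency of 0.361.
The F1 is + + / sc m, so sc m is a parental gamete class with expected frequency (1 − r)/2 = 0.639/2 = 0.3195.
Expected number = 0.3195 × 2072 = 662.00 ≈ 662.

662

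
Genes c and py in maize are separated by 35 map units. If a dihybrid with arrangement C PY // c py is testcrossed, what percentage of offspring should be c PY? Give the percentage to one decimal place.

A map distance of 35 map units corresponds to a recombination frequency of 0.350.
The F1 is C PY / c py, so c PY is a recombinant gamete class with expected frequency r/2 = 0.350/2 = 0.1750.
That is 0.1750 = 17.5% of the progeny.

17.5%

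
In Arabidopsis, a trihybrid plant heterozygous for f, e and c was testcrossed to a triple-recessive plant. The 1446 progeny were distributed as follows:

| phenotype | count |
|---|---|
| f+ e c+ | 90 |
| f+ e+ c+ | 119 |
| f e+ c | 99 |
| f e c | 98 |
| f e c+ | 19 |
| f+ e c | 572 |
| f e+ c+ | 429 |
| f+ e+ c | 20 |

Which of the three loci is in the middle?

The two most frequent reciprocal classes, f e+ c+ and f+ e c, are the parental types, so the F1 was f e+ c+ / f+ e c.
The two rarest classes, f e c+ and f+ e+ c, are the double crossovers. Comparing them with the parentals, only the e allele has switched, so e is the middle locus and the order is f – e – c.

e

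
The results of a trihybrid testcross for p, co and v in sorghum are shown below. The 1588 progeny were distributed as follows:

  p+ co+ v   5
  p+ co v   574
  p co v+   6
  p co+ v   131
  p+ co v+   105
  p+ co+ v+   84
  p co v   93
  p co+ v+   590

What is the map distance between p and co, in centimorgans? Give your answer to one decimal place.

The two most frequent reciprocal classes, p+ co v and p co+ v+, are the parental types, so the F1 was p+ co v / p co+ v+.
The two rarest classes, p+ co+ v and p co v+, are the double crossovers. Comparing them with the parentals, only the co allele has switched, so co is the middle locus and the order is v – co – p.
Crossovers in the co–p interval produce the single-crossover classes p co v and p+ co+ v+ (93 + 84 = 177) plus the double crossovers (11).
RF(co–p) = (177 + 11) / 1588 = 188/1588 = 0.1184 → 11.8 centimorgans.

11.8 centimorgans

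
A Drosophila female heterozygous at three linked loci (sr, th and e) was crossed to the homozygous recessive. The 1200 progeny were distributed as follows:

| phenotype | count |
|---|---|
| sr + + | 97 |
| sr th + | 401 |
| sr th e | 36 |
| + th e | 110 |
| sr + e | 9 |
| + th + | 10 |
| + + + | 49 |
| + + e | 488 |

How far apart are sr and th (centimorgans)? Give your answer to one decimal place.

18.8 centimorgans

The two most frequent reciprocal classes, + + e and sr th +, are the parental types, so the F1 was + + e / sr th +.
The two rarest classes, sr + e and + th +, are the double crossovers. Comparing them with the parentals, only the sr allele has switched, so sr is the middle locus and the order is e – sr – th.
Crossovers in the sr–th interval produce the single-crossover classes + th e and sr + + (110 + 97 = 207) plus the double crossovers (19).
RF(sr–th) = (207 + 19) / 1200 = 226/1200 = 0.1883 → 18.8 centimorgans.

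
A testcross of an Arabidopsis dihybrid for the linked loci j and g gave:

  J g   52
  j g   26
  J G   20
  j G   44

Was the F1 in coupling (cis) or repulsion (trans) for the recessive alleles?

trans

The two most frequent classes are J g (52) and j G (44); these are the parental (non-recombinant) types.
So the F1 carried J g on one chromosome and j G on the other — the recessive alleles are on opposite chromosomes (trans / repulsion).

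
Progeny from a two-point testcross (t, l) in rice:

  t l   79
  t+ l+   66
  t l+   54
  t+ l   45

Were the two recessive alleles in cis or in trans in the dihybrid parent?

cis

The two most frequent classes are t+ l+ (66) and t l (79); these are the parental (non-recombinant) types.
So the F1 carried t+ l+ on one chromosome and t l on the other — the recessive alleles are on the same chromosome (cis / coupling).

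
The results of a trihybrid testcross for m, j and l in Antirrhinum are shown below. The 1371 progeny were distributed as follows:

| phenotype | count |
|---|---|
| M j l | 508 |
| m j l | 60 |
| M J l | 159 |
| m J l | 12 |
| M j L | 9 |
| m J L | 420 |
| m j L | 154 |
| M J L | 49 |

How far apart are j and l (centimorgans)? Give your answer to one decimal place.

The two most frequent reciprocal classes, m J L and M j l, are the parental types, so the F1 was m J L / M j l.
The two rarest classes, m J l and M j L, are the double crossovers. Comparing them with the parentals, only the l allele has switched, so l is the middle locus and the order is m – l – j.
Crossovers in the l–j interval produce the single-crossover classes m j L and M J l (154 + 159 = 313) plus the double crossovers (21).
RF(l–j) = (313 + 21) / 1371 = 334/1371 = 0.2436 → 24.4 centimorgans.

24.4 centimorgans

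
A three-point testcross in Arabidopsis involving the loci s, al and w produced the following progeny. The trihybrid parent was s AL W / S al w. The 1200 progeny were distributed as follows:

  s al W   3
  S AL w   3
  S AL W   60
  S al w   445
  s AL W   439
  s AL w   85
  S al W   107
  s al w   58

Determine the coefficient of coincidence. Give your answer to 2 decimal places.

0.29

The two rarest classes, s al W and S AL w, are the double crossovers. Comparing them with the parentals, only the al allele has switched, so al is the middle locus and the order is s – al – w.
s–al: (118 + 6)/1200 = 0.1033; al–w: (192 + 6)/1200 = 0.1650.
Expected DCO frequency = 0.1033 × 0.1650 ≈ 0.01704; observed = 6/1200 ≈ 0.00500.
Coefficient of coincidence = 0.00500/0.01704 ≈ 0.29.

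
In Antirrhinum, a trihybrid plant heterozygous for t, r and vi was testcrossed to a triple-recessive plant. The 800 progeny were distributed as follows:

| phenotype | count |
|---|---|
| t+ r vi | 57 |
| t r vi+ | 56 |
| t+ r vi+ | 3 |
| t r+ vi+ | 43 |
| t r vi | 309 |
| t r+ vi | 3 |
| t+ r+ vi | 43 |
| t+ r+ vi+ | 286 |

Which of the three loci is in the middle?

The two most frequent reciprocal classes, t+ r+ vi+ and t r vi, are the parental types, so the F1 was t+ r+ vi+ / t r vi.
The two rarest classes, t+ r vi+ and t r+ vi, are the double crossovers. Comparing them with the parentals, only the r allele has switched, so r is the middle locus and the order is t – r – vi.

r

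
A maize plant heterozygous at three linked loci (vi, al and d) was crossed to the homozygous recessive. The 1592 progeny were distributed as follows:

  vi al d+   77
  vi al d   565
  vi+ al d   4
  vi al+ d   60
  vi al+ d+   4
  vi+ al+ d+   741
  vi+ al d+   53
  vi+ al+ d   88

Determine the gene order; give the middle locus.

vi

The two most frequent reciprocal classes, vi+ al+ d+ and vi al d, are the parental types, so the F1 was vi+ al+ d+ / vi al d.
The two rarest classes, vi al+ d+ and vi+ al d, are the double crossovers. Comparing them with the parentals, only the vi allele has switched, so vi is the middle locus and the order is d – vi – al.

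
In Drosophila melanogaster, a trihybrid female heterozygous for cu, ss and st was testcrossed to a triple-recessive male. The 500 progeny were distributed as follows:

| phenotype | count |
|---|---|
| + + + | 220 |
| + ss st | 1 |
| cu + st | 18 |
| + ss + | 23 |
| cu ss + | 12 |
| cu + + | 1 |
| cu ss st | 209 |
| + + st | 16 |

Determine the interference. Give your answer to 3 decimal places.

0.225

The two most frequent reciprocal classes, + + + and cu ss st, are the parental types, so the F1 was + + + / cu ss st.
The two rarest classes, cu + + and + ss st, are the double crossovers. Comparing them with the parentals, only the cu allele has switched, so cu is the middle locus and the order is ss – cu – st.
ss–cu: (41 + 2)/500 = 0.0860; cu–st: (28 + 2)/500 = 0.0600.
Expected DCO frequency = 0.0860 × 0.0600 ≈ 0.00516; observed = 2/500 ≈ 0.00400.
Coefficient of coincidence = 0.00400/0.00516 ≈ 0.775; interference = 1 − 0.775 = 0.225.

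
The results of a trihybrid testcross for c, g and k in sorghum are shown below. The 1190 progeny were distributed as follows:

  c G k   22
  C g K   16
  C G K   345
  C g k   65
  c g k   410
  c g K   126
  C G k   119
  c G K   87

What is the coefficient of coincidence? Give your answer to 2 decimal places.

0.84

The two most frequent reciprocal classes, C G K and c g k, are the parental types, so the F1 was C G K / c g k.
The two rarest classes, C g K and c G k, are the double crossovers. Comparing them with the parentals, only the g allele has switched, so g is the middle locus and the order is c – g – k.
c–g: (152 + 38)/1190 = 0.1597; g–k: (245 + 38)/1190 = 0.2378.
Expected DCO frequency = 0.1597 × 0.2378 ≈ 0.03798; observed = 38/1190 ≈ 0.03193.
Coefficient of coincidence = 0.03193/0.03798 ≈ 0.84.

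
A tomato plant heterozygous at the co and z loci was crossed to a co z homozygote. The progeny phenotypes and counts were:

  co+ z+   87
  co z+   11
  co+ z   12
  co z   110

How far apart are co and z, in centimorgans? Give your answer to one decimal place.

10.5 centimorgans

The two most frequent classes, co+ z+ (87) and co z (110), are the parental types, so the F1 was co+ z+ / co z.
The recombinant classes are co+ z and co z+: 12 + 11 = 23.
Recombination frequency = 23/220 = 0.1045 ≈ 10.5%, i.e. 10.5 centimorgans.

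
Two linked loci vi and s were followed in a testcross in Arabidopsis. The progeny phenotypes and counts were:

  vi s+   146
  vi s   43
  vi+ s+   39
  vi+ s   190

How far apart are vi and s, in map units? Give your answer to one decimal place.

19.6 map units

The two most frequent classes, vi+ s (190) and vi s+ (146), are the parental types, so the F1 was vi+ s / vi s+.
The recombinant classes are vi+ s+ and vi s: 39 + 43 = 82.
Recombination frequency = 82/418 = 0.1962 ≈ 19.6%, i.e. 19.6 map units.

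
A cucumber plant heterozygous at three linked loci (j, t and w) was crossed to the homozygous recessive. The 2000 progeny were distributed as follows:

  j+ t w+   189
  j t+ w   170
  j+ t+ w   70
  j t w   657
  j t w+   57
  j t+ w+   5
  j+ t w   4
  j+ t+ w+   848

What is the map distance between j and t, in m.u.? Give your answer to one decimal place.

18.4 m.u.

The two most frequent reciprocal classes, j+ t+ w+ and j t w, are the parental types, so the F1 was j+ t+ w+ / j t w.
The two rarest classes, j t+ w+ and j+ t w, are the double crossovers. Comparing them with the parentals, only the j allele has switched, so j is the middle locus and the order is t – j – w.
Crossovers in the t–j interval produce the single-crossover classes j+ t w+ and j t+ w (189 + 170 = 359) plus the double crossovers (9).
RF(t–j) = (359 + 9) / 2000 = 368/2000 = 0.1840 → 18.4 m.u.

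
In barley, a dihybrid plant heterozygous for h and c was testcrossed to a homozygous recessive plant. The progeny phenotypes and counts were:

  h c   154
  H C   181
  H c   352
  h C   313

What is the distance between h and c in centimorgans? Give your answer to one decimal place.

33.5 centimorgans

The two most frequent classes, H c (352) and h C (313), are the parental types, so the F1 was H c / h C.
The recombinant classes are H C and h c: 181 + 154 = 335.
Recombination frequency = 335/1000 = 0.3350 ≈ 33.5%, i.e. 33.5 centimorgans.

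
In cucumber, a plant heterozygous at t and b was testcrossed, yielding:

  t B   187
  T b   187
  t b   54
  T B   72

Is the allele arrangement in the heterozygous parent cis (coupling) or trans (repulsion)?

trans

The two most frequent classes are T b (187) and t B (187); these are the parental (non-recombinant) types.
So the F1 carried T b on one chromosome and t B on the other — the recessive alleles are on opposite chromosomes (trans / repulsion).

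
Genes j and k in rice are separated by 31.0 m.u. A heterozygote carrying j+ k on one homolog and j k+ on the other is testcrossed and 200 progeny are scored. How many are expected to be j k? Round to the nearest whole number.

31

A map distance of 31.0 m.u. corresponds to a recombination frequency of 0.310.
The F1 is j+ k / j k+, so j k is a recombinant gamete class with expected frequency r/2 = 0.310/2 = 0.1550.
Expected number = 0.1550 × 200 = 31.00 ≈ 31.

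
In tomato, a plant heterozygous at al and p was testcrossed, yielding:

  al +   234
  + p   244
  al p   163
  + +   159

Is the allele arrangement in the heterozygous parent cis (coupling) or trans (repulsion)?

trans

The two most frequent classes are + p (244) and al + (234); these are the parental (non-recombinant) types.
So the F1 carried + p on one chromosome and al + on the other — the recessive alleles are on opposite chromosomes (trans / repulsion).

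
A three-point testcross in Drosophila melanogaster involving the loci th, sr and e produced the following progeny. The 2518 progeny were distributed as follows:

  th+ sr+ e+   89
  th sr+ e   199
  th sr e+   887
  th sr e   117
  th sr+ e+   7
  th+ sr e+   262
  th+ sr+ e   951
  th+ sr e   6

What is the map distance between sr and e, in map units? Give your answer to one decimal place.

The two most frequent reciprocal classes, th sr e+ and th+ sr+ e, are the parental types, so the F1 was th sr e+ / th+ sr+ e.
The two rarest classes, th sr+ e+ and th+ sr e, are the double crossovers. Comparing them with the parentals, only the sr allele has switched, so sr is the middle locus and the order is th – sr – e.
Crossovers in the sr–e interval produce the single-crossover classes th sr e and th+ sr+ e+ (117 + 89 = 206) plus the double crossovers (13).
RF(sr–e) = (206 + 13) / 2518 = 219/2518 = 0.0870 → 8.7 map units.

8.7 map units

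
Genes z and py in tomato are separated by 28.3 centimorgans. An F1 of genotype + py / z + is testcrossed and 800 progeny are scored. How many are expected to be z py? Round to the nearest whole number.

113

A map distance of 28.3 centimorgans corresponds to a recombination frequency of 0.283.
The F1 is + py / z +, so z py is a recombinant gamete class with expected frequency r/2 = 0.283/2 = 0.1415.
Expected number = 0.1415 × 800 = 113.20 ≈ 113.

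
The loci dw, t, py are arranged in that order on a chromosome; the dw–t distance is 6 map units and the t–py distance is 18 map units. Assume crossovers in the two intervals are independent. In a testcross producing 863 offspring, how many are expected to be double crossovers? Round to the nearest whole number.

9

Map distances give recombination frequencies of 0.060 and 0.180 for the two intervals.
With no interference, expected double-crossover frequency = 0.060 × 0.180 = 0.01080.
Expected number = 0.01080 × 863 = 9.32 ≈ 9.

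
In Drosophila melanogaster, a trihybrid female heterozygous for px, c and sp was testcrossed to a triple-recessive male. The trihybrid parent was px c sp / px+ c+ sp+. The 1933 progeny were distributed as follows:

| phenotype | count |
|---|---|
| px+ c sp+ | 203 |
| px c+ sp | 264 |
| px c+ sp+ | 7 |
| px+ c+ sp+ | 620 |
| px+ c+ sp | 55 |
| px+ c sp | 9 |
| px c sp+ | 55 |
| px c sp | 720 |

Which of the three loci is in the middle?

px

The two rarest classes, px+ c sp and px c+ sp+, are the double crossovers. Comparing them with the parentals, only the px allele has switched, so px is the middle locus and the order is sp – px – c.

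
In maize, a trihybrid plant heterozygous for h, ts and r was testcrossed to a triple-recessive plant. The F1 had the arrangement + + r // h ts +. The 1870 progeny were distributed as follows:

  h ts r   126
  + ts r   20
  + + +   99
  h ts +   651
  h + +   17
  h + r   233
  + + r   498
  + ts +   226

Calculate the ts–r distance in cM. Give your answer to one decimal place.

14.0 cM

The two rarest classes, + ts r and h + +, are the double crossovers. Comparing them with the parentals, only the ts allele has switched, so ts is the middle locus and the order is h – ts – r.
Crossovers in the ts–r interval produce the single-crossover classes + + + and h ts r (99 + 126 = 225) plus the double crossovers (37).
RF(ts–r) = (225 + 37) / 1870 = 262/1870 = 0.1401 → 14.0 cM.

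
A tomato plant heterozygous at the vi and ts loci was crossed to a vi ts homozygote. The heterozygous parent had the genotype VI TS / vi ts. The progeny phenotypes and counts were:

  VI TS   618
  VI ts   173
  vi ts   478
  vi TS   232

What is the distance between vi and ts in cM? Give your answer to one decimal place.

The recombinant classes are VI ts and vi TS: 173 + 232 = 405.
Recombination frequency = 405/1501 = 0.2698 ≈ 27.0%, i.e. 27.0 cM.

27.0 cM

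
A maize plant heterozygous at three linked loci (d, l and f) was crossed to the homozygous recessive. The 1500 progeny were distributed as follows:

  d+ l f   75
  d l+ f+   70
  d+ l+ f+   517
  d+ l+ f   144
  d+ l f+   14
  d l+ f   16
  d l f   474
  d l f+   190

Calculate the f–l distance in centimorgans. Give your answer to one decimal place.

24.3 centimorgans

The two most frequent reciprocal classes, d l f and d+ l+ f+, are the parental types, so the F1 was d l f / d+ l+ f+.
The two rarest classes, d l+ f and d+ l f+, are the double crossovers. Comparing them with the parentals, only the l allele has switched, so l is the middle locus and the order is f – l – d.
Crossovers in the f–l interval produce the single-crossover classes d l f+ and d+ l+ f (190 + 144 = 334) plus the double crossovers (30).
RF(f–l) = (334 + 30) / 1500 = 364/1500 = 0.2427 → 24.3 centimorgans.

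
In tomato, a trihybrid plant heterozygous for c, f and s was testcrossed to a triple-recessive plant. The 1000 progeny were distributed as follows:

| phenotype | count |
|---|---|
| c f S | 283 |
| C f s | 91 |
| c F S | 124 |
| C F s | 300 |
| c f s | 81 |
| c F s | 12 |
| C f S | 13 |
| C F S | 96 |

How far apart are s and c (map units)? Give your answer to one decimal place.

The two most frequent reciprocal classes, C F s and c f S, are the parental types, so the F1 was C F s / c f S.
The two rarest classes, c F s and C f S, are the double crossovers. Comparing them with the parentals, only the c allele has switched, so c is the middle locus and the order is f – c – s.
Crossovers in the c–s interval produce the single-crossover classes C F S and c f s (96 + 81 = 177) plus the double crossovers (25).
RF(c–s) = (177 + 25) / 1000 = 202/1000 = 0.2020 → 20.2 map units.

20.2 map units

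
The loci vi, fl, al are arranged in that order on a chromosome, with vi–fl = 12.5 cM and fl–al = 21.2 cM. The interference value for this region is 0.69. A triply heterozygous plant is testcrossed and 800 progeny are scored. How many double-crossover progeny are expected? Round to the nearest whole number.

Map distances give recombination frequencies of 0.125 and 0.212 for the two intervals.
With interference 0.69 (so coincidence = 0.31), expected double-crossover frequency = 0.125 × 0.212 × 0.31 = 0.00822.
Expected number = 0.00822 × 800 = 6.57 ≈ 7.

7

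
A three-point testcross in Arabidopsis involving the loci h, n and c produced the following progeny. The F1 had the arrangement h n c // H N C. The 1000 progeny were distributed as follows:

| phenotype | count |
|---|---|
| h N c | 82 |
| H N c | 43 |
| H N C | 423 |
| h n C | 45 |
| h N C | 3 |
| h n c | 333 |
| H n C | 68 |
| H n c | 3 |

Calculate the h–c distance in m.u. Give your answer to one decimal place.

The two rarest classes, H n c and h N C, are the double crossovers. Comparing them with the parentals, only the h allele has switched, so h is the middle locus and the order is n – h – c.
Crossovers in the h–c interval produce the single-crossover classes h n C and H N c (45 + 43 = 88) plus the double crossovers (6).
RF(h–c) = (88 + 6) / 1000 = 94/1000 = 0.0940 → 9.4 m.u.

9.4 m.u.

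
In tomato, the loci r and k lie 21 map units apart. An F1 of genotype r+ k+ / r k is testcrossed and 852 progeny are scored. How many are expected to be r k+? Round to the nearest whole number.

89

A map distance of 21 map units corresponds to a recombination frequency of 0.210.
The F1 is r+ k+ / r k, so r k+ is a recombinant gamete class with expected frequency r/2 = 0.210/2 = 0.1050.
Expected number = 0.1050 × 852 = 89.46 ≈ 89.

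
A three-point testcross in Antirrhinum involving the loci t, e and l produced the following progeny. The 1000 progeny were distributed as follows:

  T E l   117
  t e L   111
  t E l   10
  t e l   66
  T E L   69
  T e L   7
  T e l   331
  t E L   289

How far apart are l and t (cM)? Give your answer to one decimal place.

The two most frequent reciprocal classes, T e l and t E L, are the parental types, so the F1 was T e l / t E L.
The two rarest classes, T e L and t E l, are the double crossovers. Comparing them with the parentals, only the l allele has switched, so l is the middle locus and the order is e – l – t.
Crossovers in the l–t interval produce the single-crossover classes t e l and T E L (66 + 69 = 135) plus the double crossovers (17).
RF(l–t) = (135 + 17) / 1000 = 152/1000 = 0.1520 → 15.2 cM.

15.2 cM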